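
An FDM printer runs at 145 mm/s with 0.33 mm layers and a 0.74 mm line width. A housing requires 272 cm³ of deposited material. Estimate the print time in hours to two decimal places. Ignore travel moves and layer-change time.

2.13 hours

Bead cross-section: 0.33 × 0.74 → 0.2442 mm².
Toolpath length = 272 cm³ / 0.2442 mm² = 272000 / 0.2442 = 1113841.1 mm.
Print-move time: 1113841.1 / 145 → 7681.7 s.
That's 7681.7 s → 2.13 hours.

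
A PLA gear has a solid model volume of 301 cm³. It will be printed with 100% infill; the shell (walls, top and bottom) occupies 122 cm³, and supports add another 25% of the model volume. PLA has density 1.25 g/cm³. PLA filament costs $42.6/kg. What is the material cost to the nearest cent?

$20.04

Volume inside the shell = 301 − 122, so 179 cm³.
Infill deposited: 1.00 × 179 → 179 cm³.
Support = 0.25 × 301 = 75.25 cm³.
Total printed volume = 122 + 179 + 75.25, so 376.25 cm³.
Mass = 376.25 × 1.25 = 470.3125 g.
Cost = 470.3125 g / 1000 × $42.6/kg = $20.04.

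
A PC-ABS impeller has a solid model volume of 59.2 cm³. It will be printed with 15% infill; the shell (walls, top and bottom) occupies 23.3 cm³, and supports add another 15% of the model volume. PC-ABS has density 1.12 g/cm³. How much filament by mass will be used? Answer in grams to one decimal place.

Infill region = 59.2 − 23.3 = 35.9 cm³.
Deposited infill: 0.15 × 35.9 → 5.385 cm³.
Support = 0.15 × 59.2, so 8.88 cm³.
Total extruded: 23.3 + 5.385 + 8.88 → 37.565 cm³.
Mass = 37.565 × 1.12 = 42.0728 g.

42.1 g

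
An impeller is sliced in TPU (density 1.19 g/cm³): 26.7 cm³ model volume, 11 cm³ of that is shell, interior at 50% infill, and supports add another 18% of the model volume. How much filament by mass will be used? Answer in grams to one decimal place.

Infill region = 26.7 − 11, so 15.7 cm³.
Deposited infill = 0.50 × 15.7, so 7.85 cm³.
Support = 0.18 × 26.7 = 4.806 cm³.
Total printed volume = 11 + 7.85 + 4.806, so 23.656 cm³.
Mass: 23.656 × 1.19 → 28.15064 g.

28.2 g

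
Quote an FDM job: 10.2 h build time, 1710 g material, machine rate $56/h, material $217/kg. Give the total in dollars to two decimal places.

Machine cost: 56 × 10.2 → $571.20.
Feedstock cost: 217 × 1710/1000 → $371.07.
Total = 571.20 + 371.07 = $942.27.

$942.27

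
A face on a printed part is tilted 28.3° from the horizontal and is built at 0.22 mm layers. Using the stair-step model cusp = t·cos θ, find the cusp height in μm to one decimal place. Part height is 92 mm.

193.7 μm

h_c = t·cos θ = 0.22 × 0.8805 = 0.19371 mm (193.7 μm).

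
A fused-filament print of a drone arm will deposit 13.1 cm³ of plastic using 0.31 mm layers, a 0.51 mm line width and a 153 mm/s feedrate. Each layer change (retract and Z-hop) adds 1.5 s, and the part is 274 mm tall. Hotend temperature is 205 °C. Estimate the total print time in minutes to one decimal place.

Extrusion cross-section = 0.31 × 0.51, so 0.1581 mm².
Total extruded path = 13100/0.1581 = 82859 mm.
Print-move time = 82859 / 153 = 541.6 s.
Number of layers: 274 / 0.31 → 884 (rounded up).
Layer-change overhead: 884 × 1.5 → 1326 s.
Altogether 541.6 + 1326 = 1867.6 s, i.e. 31.1 minutes.

31.1 minutes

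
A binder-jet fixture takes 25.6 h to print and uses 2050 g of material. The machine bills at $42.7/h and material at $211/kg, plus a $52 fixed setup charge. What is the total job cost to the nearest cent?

$1577.67

Machine-time cost: 42.7 × 25.6 → $1093.12.
Material cost = 211 × 2050/1000, so $432.55.
Adding setup: 1093.12 + 432.55 + 52 → $1577.67.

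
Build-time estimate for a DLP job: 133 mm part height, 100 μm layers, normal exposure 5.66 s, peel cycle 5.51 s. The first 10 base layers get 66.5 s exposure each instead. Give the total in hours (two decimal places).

Layer count = ceil(133 / 0.1) = 1330.
Burn-in layers: 10 × (66.5 + 5.51) → 720.1 s.
Normal layers = 1320 × (5.66 + 5.51) = 14744.4 s.
Total = 720.1 + 14744.4 = 15464.5 s = 4.30 hours.

4.30 hours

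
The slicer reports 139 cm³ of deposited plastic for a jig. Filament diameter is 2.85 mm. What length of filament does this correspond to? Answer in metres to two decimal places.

21.79 m

Filament cross-section = π × (2.85/2)² = 6.3794 mm².
L = 139000 mm³ / 6.3794 mm² = 21788.88 mm, i.e. 21.79 m.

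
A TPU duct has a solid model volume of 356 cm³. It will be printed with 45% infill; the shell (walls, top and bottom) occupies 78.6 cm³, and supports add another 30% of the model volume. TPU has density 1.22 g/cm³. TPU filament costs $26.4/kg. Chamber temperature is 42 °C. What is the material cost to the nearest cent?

$9.99

Volume inside the shell = 356 − 78.6, so 277.4 cm³.
Infill volume = 0.45 × 277.4 = 124.83 cm³.
Support: 0.30 × 356 → 106.8 cm³.
Deposited volume = 78.6 + 124.83 + 106.8, so 310.23 cm³.
Mass = 310.23 × 1.22, so 378.4806 g.
At $26.4/kg: 378.4806/1000 × 26.4 = $9.99.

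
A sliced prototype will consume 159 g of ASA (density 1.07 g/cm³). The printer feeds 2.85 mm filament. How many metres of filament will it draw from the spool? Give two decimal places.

23.29 m

Volume = 159 g / 1.07 g·cm⁻³ = 148.5981 cm³ = 148598.1 mm³.
Filament cross-section = π × (2.85/2)² = 6.3794 mm².
Length = 148598.1 / 6.3794 = 23293.43 mm = 23.29 m.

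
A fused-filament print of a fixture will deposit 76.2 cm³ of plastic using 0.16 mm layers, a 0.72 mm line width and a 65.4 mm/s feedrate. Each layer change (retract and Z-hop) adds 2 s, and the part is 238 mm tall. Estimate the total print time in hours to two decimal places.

3.64 hours

Bead cross-section: 0.16 × 0.72 → 0.1152 mm².
Total extruded path = 76200/0.1152 = 661458.3 mm.
Extrusion time = 661458.3 / 65.4 = 10114 s.
Number of layers: 238 / 0.16 → 1488 (rounded up).
Non-print overhead = 1488 × 2 = 2976 s.
Altogether 10114 + 2976 = 13090 s, i.e. 3.64 hours.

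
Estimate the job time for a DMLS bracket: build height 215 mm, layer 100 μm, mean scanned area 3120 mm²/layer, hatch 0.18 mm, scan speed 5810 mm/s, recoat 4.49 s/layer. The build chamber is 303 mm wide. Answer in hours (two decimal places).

Number of layers: 215 / 0.1 → 2150 (rounded up).
Per-layer scan distance = 3120 / 0.18, so 17333.3 mm.
Scan time per layer = 17333.3 / 5810 = 2.9834 s.
Per-layer time: 2.9834 + 4.49 → 7.4734 s.
Build time = 2150 × 7.4734 = 16067.81 s = 4.46 hours.

4.46 hours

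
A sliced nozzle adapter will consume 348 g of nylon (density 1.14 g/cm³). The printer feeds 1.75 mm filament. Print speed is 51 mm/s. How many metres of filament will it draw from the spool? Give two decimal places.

126.91 m

Extruded volume: 348/1.14 = 305.2632 cm³ (305263.2 mm³).
Cross-section of 1.75 mm filament: π·(1.75/2)² = 2.4053 mm².
Length = 305263.2 / 2.4053 = 126912.73 mm = 126.91 m.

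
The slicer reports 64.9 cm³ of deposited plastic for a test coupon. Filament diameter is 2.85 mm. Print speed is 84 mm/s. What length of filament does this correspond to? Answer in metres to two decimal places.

10.17 m

A = π r² = π × 1.425² = 6.3794 mm².
L = 64900 mm³ / 6.3794 mm² = 10173.37 mm, i.e. 10.17 m.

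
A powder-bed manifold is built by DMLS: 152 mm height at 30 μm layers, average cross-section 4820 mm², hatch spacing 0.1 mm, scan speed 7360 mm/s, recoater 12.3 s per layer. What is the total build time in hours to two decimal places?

26.53 hours

Number of layers: 152 / 0.03 → 5067 (rounded up).
Scan path per layer = 4820 / 0.1 = 48200 mm.
Per-layer scan time = 48200 / 7360, so 6.5489 s.
Layer cycle: 6.5489 + 12.3 → 18.8489 s.
Build time = 5067 × 18.8489 = 95507.3763 s = 26.53 hours.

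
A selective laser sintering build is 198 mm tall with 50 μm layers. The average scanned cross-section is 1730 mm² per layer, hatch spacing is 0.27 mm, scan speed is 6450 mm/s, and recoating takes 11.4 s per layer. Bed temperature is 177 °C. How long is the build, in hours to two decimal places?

13.63 hours

Layers = ⌈198/0.05⌉ = 3960.
Per-layer scan distance = 1730 / 0.27 = 6407.4 mm.
Per-layer scan time = 6407.4 / 6450 = 0.9934 s.
Time per layer: 0.9934 + 11.4 → 12.3934 s.
3960 layers × 12.3934 s/layer = 49077.864 s, i.e. 13.63 hours.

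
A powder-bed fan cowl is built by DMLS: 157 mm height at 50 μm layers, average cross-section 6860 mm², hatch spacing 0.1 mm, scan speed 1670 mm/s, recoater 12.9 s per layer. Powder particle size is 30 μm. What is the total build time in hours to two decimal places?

47.08 hours

Layer count = ceil(157 / 0.05) = 3140.
Hatch length per layer: 6860 / 0.1 → 68600 mm.
Per-layer scan time = 68600 / 1670, so 41.0778 s.
Per-layer time = 41.0778 + 12.9 = 53.9778 s.
Total: 3140 × 53.9778 s = 169490.292 s → 47.08 hours.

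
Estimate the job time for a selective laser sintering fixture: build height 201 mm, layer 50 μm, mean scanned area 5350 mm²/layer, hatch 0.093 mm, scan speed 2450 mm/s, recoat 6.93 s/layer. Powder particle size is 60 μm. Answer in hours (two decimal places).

33.96 hours

Layer count = ceil(201 / 0.05) = 4020.
Hatch length per layer = 5350 / 0.093 = 57526.9 mm.
Scan time per layer = 57526.9 / 2450, so 23.4804 s.
Per-layer time = 23.4804 + 6.93 = 30.4104 s.
4020 layers × 30.4104 s/layer = 122249.808 s, i.e. 33.96 hours.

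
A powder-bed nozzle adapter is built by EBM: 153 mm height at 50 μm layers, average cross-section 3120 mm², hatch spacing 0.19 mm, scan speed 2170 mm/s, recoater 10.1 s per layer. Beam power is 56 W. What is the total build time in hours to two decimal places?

Layer count = ceil(153 / 0.05) = 3060.
Scan path per layer: 3120 / 0.19 → 16421.1 mm.
Beam time per layer: 16421.1 / 2170 → 7.5673 s.
Time per layer = 7.5673 + 10.1, so 17.6673 s.
Total: 3060 × 17.6673 s = 54061.938 s → 15.02 hours.

15.02 hours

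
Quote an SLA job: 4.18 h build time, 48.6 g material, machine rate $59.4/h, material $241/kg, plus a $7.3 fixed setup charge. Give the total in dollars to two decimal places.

Time charge = 59.4 × 4.18, so $248.292.
Feedstock cost = 241 × 48.6/1000, so $11.7126.
Adding setup: 248.292 + 11.7126 + 7.3 → 267.3046 ≈ $267.30.

$267.30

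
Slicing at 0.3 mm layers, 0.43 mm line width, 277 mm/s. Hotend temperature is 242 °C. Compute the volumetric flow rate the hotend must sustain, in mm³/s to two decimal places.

A = 0.3 × 0.43 = 0.129 mm².
Volumetric flow = 277 × 0.129 = 35.73 mm³/s.

35.73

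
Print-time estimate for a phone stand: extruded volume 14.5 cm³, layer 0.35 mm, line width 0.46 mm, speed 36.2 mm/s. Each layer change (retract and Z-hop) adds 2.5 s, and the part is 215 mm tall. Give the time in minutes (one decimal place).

67.1 minutes

Bead cross-section = 0.35 × 0.46 = 0.161 mm².
Toolpath length = 14.5 cm³ / 0.161 mm² = 14500 / 0.161 = 90062.1 mm.
Extrusion time = 90062.1 / 36.2, so 2487.9 s.
Number of layers: 215 / 0.35 → 615 (rounded up).
Non-print overhead: 615 × 2.5 → 1537.5 s.
Altogether 2487.9 + 1537.5 = 4025.4 s, i.e. 67.1 minutes.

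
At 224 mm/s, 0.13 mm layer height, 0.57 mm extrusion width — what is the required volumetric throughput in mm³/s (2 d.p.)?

16.60

A = 0.13 × 0.57, so 0.0741 mm².
Q = v·A = 224 × 0.0741 = 16.60 mm³/s.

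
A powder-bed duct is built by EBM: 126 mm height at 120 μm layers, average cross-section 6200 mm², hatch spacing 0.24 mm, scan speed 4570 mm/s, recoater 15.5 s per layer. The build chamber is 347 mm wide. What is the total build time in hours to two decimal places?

6.17 hours

Layer count = ceil(126 / 0.12) = 1050.
Hatch length per layer = 6200 / 0.24, so 25833.3 mm.
Scan time per layer = 25833.3 / 4570, so 5.6528 s.
Layer cycle: 5.6528 + 15.5 → 21.1528 s.
1050 layers × 21.1528 s/layer = 22210.44 s, i.e. 6.17 hours.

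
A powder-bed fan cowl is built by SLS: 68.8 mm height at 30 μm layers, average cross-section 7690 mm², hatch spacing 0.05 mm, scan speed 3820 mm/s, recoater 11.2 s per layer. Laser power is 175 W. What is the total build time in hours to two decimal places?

Layers = ⌈68.8/0.03⌉ = 2294.
Per-layer scan distance = 7690 / 0.05 = 153800 mm.
Scan time per layer = 153800 / 3820, so 40.2618 s.
Time per layer = 40.2618 + 11.2, so 51.4618 s.
Build time = 2294 × 51.4618 = 118053.3692 s = 32.79 hours.

32.79 hours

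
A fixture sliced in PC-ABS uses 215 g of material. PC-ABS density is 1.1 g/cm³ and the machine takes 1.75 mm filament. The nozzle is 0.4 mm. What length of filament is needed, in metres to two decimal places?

81.26 m

Volume = 215 g / 1.1 g·cm⁻³ = 195.4545 cm³ = 195454.5 mm³.
Filament cross-section = π × (1.75/2)² = 2.4053 mm².
Length = 195454.5 / 2.4053 = 81259.93 mm = 81.26 m.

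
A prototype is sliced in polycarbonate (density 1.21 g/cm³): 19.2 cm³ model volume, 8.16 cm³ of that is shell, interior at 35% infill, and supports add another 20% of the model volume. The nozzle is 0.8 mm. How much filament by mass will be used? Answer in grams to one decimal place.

Interior volume: 19.2 − 8.16 → 11.04 cm³.
Infill volume = 0.35 × 11.04, so 3.864 cm³.
Support = 0.20 × 19.2 = 3.84 cm³.
Deposited volume = 8.16 + 3.864 + 3.84 = 15.864 cm³.
Mass: 15.864 × 1.21 → 19.19544 g.

19.2 g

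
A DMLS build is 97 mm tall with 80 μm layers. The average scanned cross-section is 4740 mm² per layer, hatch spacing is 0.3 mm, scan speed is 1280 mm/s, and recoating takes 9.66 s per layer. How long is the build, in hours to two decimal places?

7.41 hours

Number of layers: 97 / 0.08 → 1213 (rounded up).
Scan path per layer = 4740 / 0.3 = 15800 mm.
Per-layer scan time = 15800 / 1280, so 12.3438 s.
Per-layer time = 12.3438 + 9.66, so 22.0038 s.
Total: 1213 × 22.0038 s = 26690.6094 s → 7.41 hours.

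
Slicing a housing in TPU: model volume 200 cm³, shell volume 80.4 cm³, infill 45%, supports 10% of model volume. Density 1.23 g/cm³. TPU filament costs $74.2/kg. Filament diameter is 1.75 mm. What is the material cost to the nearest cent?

Volume inside the shell = 200 − 80.4, so 119.6 cm³.
Infill volume: 0.45 × 119.6 → 53.82 cm³.
Support: 0.10 × 200 → 20 cm³.
Total extruded: 80.4 + 53.82 + 20 → 154.22 cm³.
Mass: 154.22 × 1.23 → 189.6906 g.
At $74.2/kg: 189.6906/1000 × 74.2 = $14.08.

$14.08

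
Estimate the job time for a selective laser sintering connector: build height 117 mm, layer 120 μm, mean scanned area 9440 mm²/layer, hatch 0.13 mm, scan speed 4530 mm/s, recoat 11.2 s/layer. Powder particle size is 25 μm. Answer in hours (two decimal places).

7.37 hours

Layer count = ceil(117 / 0.12) = 975.
Hatch length per layer = 9440 / 0.13 = 72615.4 mm.
Per-layer scan time = 72615.4 / 4530, so 16.0299 s.
Layer cycle: 16.0299 + 11.2 → 27.2299 s.
Total: 975 × 27.2299 s = 26549.1525 s → 7.37 hours.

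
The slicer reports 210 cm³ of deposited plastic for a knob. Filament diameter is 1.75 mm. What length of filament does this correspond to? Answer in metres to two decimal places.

87.31 m

Filament cross-section = π × (1.75/2)² = 2.4053 mm².
L = 210000 mm³ / 2.4053 mm² = 87307.2 mm, i.e. 87.31 m.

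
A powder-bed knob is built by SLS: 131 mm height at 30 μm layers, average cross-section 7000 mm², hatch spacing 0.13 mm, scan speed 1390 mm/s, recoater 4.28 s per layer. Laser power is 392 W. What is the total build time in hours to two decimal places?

Layer count = ceil(131 / 0.03) = 4367.
Scan path per layer: 7000 / 0.13 → 53846.2 mm.
Laser time per layer = 53846.2 / 1390, so 38.7383 s.
Per-layer time = 38.7383 + 4.28 = 43.0183 s.
Total: 4367 × 43.0183 s = 187860.9161 s → 52.18 hours.

52.18 hours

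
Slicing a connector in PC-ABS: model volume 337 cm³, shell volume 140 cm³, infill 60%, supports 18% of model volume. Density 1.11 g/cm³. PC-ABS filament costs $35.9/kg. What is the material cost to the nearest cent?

$12.71

Infill region = 337 − 140, so 197 cm³.
Deposited infill = 0.60 × 197, so 118.2 cm³.
Support = 0.18 × 337 = 60.66 cm³.
Deposited volume = 140 + 118.2 + 60.66, so 318.86 cm³.
Mass: 318.86 × 1.11 → 353.9346 g.
Cost = 353.9346 g / 1000 × $35.9/kg = $12.71.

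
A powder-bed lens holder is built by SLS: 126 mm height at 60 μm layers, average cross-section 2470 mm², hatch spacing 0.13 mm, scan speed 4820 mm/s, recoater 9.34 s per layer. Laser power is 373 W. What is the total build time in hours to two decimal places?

7.75 hours

Layers = ⌈126/0.06⌉ = 2100.
Per-layer scan distance = 2470 / 0.13, so 19000 mm.
Scan time per layer = 19000 / 4820 = 3.9419 s.
Per-layer time = 3.9419 + 9.34, so 13.2819 s.
Total: 2100 × 13.2819 s = 27891.99 s → 7.75 hours.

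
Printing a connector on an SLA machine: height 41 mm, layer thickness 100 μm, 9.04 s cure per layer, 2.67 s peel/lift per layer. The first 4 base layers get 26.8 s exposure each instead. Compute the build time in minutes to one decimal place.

81.2 minutes

Layers = ⌈41/0.1⌉ = 410.
Base layers: 4 × (26.8 + 2.67) → 117.88 s.
Regular layers = 406 × (9.04 + 2.67), so 4754.26 s.
Total = 117.88 + 4754.26 = 4872.14 s = 81.2 minutes.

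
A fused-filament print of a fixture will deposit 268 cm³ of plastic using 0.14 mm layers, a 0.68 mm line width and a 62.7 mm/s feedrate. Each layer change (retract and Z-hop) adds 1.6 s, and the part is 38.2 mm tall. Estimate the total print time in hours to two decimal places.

Line area = 0.14 × 0.68, so 0.0952 mm².
Total extruded path = 268000/0.0952 = 2815126.1 mm.
Print-move time = 2815126.1 / 62.7 = 44898.3 s.
Layer count = ceil(38.2 / 0.14) = 273.
Z-hop total: 273 × 1.6 → 436.8 s.
Total = 44898.3 + 436.8 = 45335.1 s = 12.59 hours.

12.59 hours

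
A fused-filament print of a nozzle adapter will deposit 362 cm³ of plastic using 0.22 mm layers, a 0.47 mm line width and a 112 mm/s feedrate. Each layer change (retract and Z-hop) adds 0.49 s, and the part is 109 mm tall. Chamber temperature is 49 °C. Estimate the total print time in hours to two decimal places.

8.75 hours

Bead cross-section = 0.22 × 0.47 = 0.1034 mm².
Path length: 362000 mm³ / 0.1034 mm² → 3500967.1 mm.
Print-move time = 3500967.1 / 112 = 31258.6 s.
Layers = ⌈109/0.22⌉ = 496.
Layer-change overhead = 496 × 0.49, so 243.04 s.
Altogether 31258.6 + 243.04 = 31501.64 s, i.e. 8.75 hours.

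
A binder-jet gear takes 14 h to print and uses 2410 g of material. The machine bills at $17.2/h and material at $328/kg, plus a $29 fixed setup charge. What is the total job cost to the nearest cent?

Machine cost: 17.2 × 14 → $240.80.
Material cost = 328 × 2410/1000 = $790.48.
Total = 240.80 + 790.48 + 29 = $1060.28.

$1060.28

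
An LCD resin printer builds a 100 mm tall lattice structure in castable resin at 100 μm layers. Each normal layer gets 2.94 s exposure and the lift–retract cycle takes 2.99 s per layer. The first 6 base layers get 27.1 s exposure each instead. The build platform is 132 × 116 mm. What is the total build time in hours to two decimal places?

1.69 hours

Number of layers: 100 / 0.1 → 1000 (rounded up).
Bottom layers = 6 × (27.1 + 2.99), so 180.54 s.
Regular layers = 994 × (2.94 + 2.99), so 5894.42 s.
Total = 180.54 + 5894.42 = 6074.96 s = 1.69 hours.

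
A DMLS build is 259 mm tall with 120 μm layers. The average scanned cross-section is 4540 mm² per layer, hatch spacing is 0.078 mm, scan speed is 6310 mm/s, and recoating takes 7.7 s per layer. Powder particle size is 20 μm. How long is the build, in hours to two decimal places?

10.15 hours

Layers = ⌈259/0.12⌉ = 2159.
Hatch length per layer: 4540 / 0.078 → 58205.1 mm.
Laser time per layer = 58205.1 / 6310, so 9.2243 s.
Layer cycle: 9.2243 + 7.7 → 16.9243 s.
Total: 2159 × 16.9243 s = 36539.5637 s → 10.15 hours.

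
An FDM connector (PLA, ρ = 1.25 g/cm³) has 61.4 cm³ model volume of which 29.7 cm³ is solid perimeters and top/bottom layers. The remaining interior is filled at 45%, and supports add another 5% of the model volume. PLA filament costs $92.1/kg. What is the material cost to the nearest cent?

Interior volume = 61.4 − 29.7 = 31.7 cm³.
Infill volume = 0.45 × 31.7 = 14.265 cm³.
Support: 0.05 × 61.4 → 3.07 cm³.
Total extruded: 29.7 + 14.265 + 3.07 → 47.035 cm³.
Mass = 47.035 × 1.25, so 58.79375 g.
Cost = 58.79375 g / 1000 × $92.1/kg = $5.41.

$5.41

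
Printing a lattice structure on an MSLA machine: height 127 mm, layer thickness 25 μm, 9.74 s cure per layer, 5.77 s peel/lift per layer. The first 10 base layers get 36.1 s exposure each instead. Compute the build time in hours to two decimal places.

Number of layers: 127 / 0.025 → 5080 (rounded up).
Bottom layers: 10 × (36.1 + 5.77) → 418.7 s.
Regular layers = 5070 × (9.74 + 5.77), so 78635.7 s.
Sum: 418.7 + 78635.7 = 79054.4 s → 21.96 hours.

21.96 hours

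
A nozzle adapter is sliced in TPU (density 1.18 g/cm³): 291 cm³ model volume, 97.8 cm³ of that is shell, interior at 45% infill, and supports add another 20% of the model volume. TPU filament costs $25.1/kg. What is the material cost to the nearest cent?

Infill region: 291 − 97.8 → 193.2 cm³.
Infill deposited = 0.45 × 193.2, so 86.94 cm³.
Support = 0.20 × 291 = 58.2 cm³.
Total extruded: 97.8 + 86.94 + 58.2 → 242.94 cm³.
Mass: 242.94 × 1.18 → 286.6692 g.
Cost = 286.6692 g / 1000 × $25.1/kg = $7.20.

$7.20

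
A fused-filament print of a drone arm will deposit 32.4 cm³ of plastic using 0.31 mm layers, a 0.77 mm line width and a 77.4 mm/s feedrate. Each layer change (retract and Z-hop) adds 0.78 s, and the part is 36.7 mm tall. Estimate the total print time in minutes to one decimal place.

Bead cross-section = 0.31 × 0.77 = 0.2387 mm².
Path length: 32400 mm³ / 0.2387 mm² → 135735.2 mm.
Print-move time = 135735.2 / 77.4, so 1753.7 s.
Layer count = ceil(36.7 / 0.31) = 119.
Z-hop total = 119 × 0.78 = 92.82 s.
Altogether 1753.7 + 92.82 = 1846.52 s, i.e. 30.8 minutes.

30.8 minutes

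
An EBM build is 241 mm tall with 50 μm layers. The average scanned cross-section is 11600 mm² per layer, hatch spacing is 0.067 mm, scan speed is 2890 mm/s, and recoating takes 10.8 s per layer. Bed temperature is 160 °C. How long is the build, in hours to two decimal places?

Layers = ⌈241/0.05⌉ = 4820.
Per-layer scan distance = 11600 / 0.067 = 173134.3 mm.
Beam time per layer = 173134.3 / 2890, so 59.9081 s.
Layer cycle: 59.9081 + 10.8 → 70.7081 s.
4820 layers × 70.7081 s/layer = 340813.042 s, i.e. 94.67 hours.

94.67 hours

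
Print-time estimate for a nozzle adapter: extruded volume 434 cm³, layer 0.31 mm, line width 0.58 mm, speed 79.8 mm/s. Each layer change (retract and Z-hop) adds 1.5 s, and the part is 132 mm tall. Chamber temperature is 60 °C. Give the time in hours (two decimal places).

Extrusion cross-section: 0.31 × 0.58 → 0.1798 mm².
Path length: 434000 mm³ / 0.1798 mm² → 2413793.1 mm.
Time extruding: 2413793.1 / 79.8 → 30248 s.
Layer count = ceil(132 / 0.31) = 426.
Z-hop total = 426 × 1.5, so 639 s.
Altogether 30248 + 639 = 30887 s, i.e. 8.58 hours.

8.58 hours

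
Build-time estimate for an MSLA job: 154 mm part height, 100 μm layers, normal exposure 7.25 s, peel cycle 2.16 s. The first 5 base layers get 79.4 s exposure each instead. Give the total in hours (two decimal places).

Layers = ⌈154/0.1⌉ = 1540.
Burn-in layers: 5 × (79.4 + 2.16) → 407.8 s.
Regular layers: 1535 × (7.25 + 2.16) → 14444.35 s.
Total = 407.8 + 14444.35 = 14852.15 s = 4.13 hours.

4.13 hours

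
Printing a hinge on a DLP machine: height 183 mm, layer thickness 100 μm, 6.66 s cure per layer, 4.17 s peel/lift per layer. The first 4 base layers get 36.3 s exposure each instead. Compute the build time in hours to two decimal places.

Layer count = ceil(183 / 0.1) = 1830.
Bottom layers = 4 × (36.3 + 4.17) = 161.88 s.
Regular layers = 1826 × (6.66 + 4.17) = 19775.58 s.
Sum: 161.88 + 19775.58 = 19937.46 s → 5.54 hours.

5.54 hours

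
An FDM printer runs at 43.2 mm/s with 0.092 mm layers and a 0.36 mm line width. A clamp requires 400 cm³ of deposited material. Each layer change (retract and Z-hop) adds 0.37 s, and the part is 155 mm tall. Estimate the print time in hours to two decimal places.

77.83 hours

Extrusion cross-section = 0.092 × 0.36 = 0.03312 mm².
Toolpath length = 400 cm³ / 0.03312 mm² = 400000 / 0.03312 = 12077294.7 mm.
Print-move time: 12077294.7 / 43.2 → 279567 s.
Number of layers: 155 / 0.092 → 1685 (rounded up).
Layer-change overhead: 1685 × 0.37 → 623.45 s.
Altogether 279567 + 623.45 = 280190.45 s, i.e. 77.83 hours.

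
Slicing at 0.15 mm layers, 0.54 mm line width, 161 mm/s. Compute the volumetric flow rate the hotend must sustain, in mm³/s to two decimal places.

13.04

A = 0.15 × 0.54, so 0.081 mm².
Volumetric flow = 161 × 0.081 = 13.04 mm³/s.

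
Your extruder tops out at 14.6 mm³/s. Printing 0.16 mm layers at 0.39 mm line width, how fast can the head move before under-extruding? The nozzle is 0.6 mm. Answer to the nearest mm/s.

234 mm/s

Extrusion cross-section = 0.16 × 0.39 = 0.0624 mm².
v_max = Q/A = 14.6/0.0624 = 233.97 mm/s → 234 mm/s.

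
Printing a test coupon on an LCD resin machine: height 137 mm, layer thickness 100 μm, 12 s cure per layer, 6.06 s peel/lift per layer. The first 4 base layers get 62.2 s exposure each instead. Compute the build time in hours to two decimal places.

Layers = ⌈137/0.1⌉ = 1370.
Base layers = 4 × (62.2 + 6.06) = 273.04 s.
Remaining layers = 1366 × (12 + 6.06) = 24669.96 s.
Sum: 273.04 + 24669.96 = 24943 s → 6.93 hours.

6.93 hours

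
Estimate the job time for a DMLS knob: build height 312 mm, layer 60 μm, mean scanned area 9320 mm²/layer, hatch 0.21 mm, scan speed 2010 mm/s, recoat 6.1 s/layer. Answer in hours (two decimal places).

40.70 hours

Number of layers: 312 / 0.06 → 5200 (rounded up).
Hatch length per layer = 9320 / 0.21 = 44381 mm.
Per-layer scan time: 44381 / 2010 → 22.0801 s.
Time per layer: 22.0801 + 6.1 → 28.1801 s.
5200 layers × 28.1801 s/layer = 146536.52 s, i.e. 40.70 hours.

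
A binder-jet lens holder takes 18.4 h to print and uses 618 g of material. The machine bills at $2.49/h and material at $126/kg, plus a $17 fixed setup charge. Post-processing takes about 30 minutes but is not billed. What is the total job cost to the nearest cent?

Time charge = 2.49 × 18.4 = $45.816.
Material charge = 126 × 618/1000, so $77.868.
Adding setup: 45.816 + 77.868 + 17 → 140.684 ≈ $140.68.

$140.68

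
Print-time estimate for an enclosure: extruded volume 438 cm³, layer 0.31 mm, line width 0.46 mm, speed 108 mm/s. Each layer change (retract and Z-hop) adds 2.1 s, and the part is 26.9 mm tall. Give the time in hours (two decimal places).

7.95 hours

Extrusion cross-section = 0.31 × 0.46, so 0.1426 mm².
Toolpath length = 438 cm³ / 0.1426 mm² = 438000 / 0.1426 = 3071528.8 mm.
Extrusion time = 3071528.8 / 108 = 28440.1 s.
Layers = ⌈26.9/0.31⌉ = 87.
Non-print overhead: 87 × 2.1 → 182.7 s.
Altogether 28440.1 + 182.7 = 28622.8 s, i.e. 7.95 hours.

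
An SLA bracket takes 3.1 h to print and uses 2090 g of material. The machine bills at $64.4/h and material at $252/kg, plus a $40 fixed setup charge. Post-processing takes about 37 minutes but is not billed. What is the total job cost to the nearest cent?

Machine-time cost = 64.4 × 3.1, so $199.64.
Material cost: 252 × 2090/1000 → $526.68.
Adding setup: 199.64 + 526.68 + 40 → $766.32.

$766.32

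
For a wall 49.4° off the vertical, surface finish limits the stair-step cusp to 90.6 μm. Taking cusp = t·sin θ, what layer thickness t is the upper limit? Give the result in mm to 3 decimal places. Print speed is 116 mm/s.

0.119 mm

t = h_c / sin θ = 0.0906 / 0.7593 = 0.119 mm.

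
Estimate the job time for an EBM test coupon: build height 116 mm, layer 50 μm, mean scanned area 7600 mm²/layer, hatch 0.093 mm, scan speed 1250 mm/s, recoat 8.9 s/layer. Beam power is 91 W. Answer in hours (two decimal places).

47.87 hours

Layer count = ceil(116 / 0.05) = 2320.
Scan path per layer = 7600 / 0.093 = 81720.4 mm.
Scan time per layer = 81720.4 / 1250, so 65.3763 s.
Per-layer time = 65.3763 + 8.9, so 74.2763 s.
Build time = 2320 × 74.2763 = 172321.016 s = 47.87 hours.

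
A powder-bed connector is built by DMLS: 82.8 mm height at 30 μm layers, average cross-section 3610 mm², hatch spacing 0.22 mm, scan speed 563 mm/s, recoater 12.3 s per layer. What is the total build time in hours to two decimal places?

Layer count = ceil(82.8 / 0.03) = 2760.
Per-layer scan distance = 3610 / 0.22, so 16409.1 mm.
Laser time per layer = 16409.1 / 563 = 29.1458 s.
Layer cycle: 29.1458 + 12.3 → 41.4458 s.
Build time = 2760 × 41.4458 = 114390.408 s = 31.78 hours.

31.78 hours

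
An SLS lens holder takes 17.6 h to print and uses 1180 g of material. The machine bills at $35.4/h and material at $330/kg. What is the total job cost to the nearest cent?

$1012.44

Time charge: 35.4 × 17.6 → $623.04.
Material charge = 330 × 1180/1000 = $389.40.
Total = 623.04 + 389.40 = $1012.44.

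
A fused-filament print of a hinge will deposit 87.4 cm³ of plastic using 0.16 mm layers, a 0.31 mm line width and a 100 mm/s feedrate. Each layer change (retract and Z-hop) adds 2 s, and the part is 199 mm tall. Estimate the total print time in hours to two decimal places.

5.59 hours

Extrusion cross-section = 0.16 × 0.31 = 0.0496 mm².
Total extruded path = 87400/0.0496 = 1762096.8 mm.
Print-move time: 1762096.8 / 100 → 17621 s.
Layers = ⌈199/0.16⌉ = 1244.
Layer-change overhead = 1244 × 2, so 2488 s.
Total = 17621 + 2488 = 20109 s = 5.59 hours.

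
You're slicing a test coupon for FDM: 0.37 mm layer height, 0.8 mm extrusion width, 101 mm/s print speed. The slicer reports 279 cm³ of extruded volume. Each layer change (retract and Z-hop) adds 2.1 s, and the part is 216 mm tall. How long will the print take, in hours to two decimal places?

2.93 hours

Extrusion cross-section: 0.37 × 0.8 → 0.296 mm².
Path length: 279000 mm³ / 0.296 mm² → 942567.6 mm.
Extrusion time = 942567.6 / 101 = 9332.4 s.
Number of layers: 216 / 0.37 → 584 (rounded up).
Z-hop total: 584 × 2.1 → 1226.4 s.
Altogether 9332.4 + 1226.4 = 10558.8 s, i.e. 2.93 hours.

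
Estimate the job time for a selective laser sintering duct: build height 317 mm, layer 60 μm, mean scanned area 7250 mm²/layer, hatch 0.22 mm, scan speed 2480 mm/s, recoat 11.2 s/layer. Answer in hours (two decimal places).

Number of layers: 317 / 0.06 → 5284 (rounded up).
Per-layer scan distance = 7250 / 0.22 = 32954.5 mm.
Per-layer scan time = 32954.5 / 2480, so 13.2881 s.
Per-layer time: 13.2881 + 11.2 → 24.4881 s.
Total: 5284 × 24.4881 s = 129395.1204 s → 35.94 hours.

35.94 hours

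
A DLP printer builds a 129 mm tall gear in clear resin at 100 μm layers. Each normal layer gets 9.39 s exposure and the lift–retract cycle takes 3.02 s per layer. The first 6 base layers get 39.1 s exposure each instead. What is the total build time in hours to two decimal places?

Number of layers: 129 / 0.1 → 1290 (rounded up).
Bottom layers: 6 × (39.1 + 3.02) → 252.72 s.
Regular layers: 1284 × (9.39 + 3.02) → 15934.44 s.
Sum: 252.72 + 15934.44 = 16187.16 s → 4.50 hours.

4.50 hours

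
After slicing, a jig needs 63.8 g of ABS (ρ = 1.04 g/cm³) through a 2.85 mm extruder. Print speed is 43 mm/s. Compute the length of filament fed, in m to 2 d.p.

Extruded volume: 63.8/1.04 = 61.3462 cm³ (61346.2 mm³).
A = π r² = π × 1.425² = 6.3794 mm².
L = V/A = 61346.2/6.3794 = 9616.3 mm → 9.62 m.

9.62 m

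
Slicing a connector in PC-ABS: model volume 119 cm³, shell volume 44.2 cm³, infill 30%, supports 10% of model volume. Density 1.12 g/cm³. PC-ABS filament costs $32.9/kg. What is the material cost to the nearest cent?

Volume inside the shell = 119 − 44.2 = 74.8 cm³.
Infill volume = 0.30 × 74.8 = 22.44 cm³.
Support = 0.10 × 119, so 11.9 cm³.
Total extruded: 44.2 + 22.44 + 11.9 → 78.54 cm³.
Mass = 78.54 × 1.12 = 87.9648 g.
At $32.9/kg: 87.9648/1000 × 32.9 = $2.89.

$2.89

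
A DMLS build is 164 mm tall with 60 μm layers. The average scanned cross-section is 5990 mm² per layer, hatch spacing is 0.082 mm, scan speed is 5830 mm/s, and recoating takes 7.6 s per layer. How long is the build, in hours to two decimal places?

15.29 hours

Number of layers: 164 / 0.06 → 2734 (rounded up).
Per-layer scan distance = 5990 / 0.082, so 73048.8 mm.
Scan time per layer: 73048.8 / 5830 → 12.5298 s.
Time per layer = 12.5298 + 7.6 = 20.1298 s.
2734 layers × 20.1298 s/layer = 55034.8732 s, i.e. 15.29 hours.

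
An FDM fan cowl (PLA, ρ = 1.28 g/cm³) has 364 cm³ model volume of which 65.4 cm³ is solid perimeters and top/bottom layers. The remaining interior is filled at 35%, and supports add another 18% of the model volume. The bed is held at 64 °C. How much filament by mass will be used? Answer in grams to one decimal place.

Volume inside the shell = 364 − 65.4 = 298.6 cm³.
Deposited infill: 0.35 × 298.6 → 104.51 cm³.
Support: 0.18 × 364 → 65.52 cm³.
Deposited volume = 65.4 + 104.51 + 65.52 = 235.43 cm³.
Mass = 235.43 × 1.28 = 301.3504 g.

301.4 g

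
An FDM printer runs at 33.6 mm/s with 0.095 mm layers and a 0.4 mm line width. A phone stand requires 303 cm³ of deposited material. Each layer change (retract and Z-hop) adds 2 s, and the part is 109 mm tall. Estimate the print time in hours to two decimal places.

66.56 hours

Extrusion cross-section = 0.095 × 0.4, so 0.038 mm².
Path length: 303000 mm³ / 0.038 mm² → 7973684.2 mm.
Time extruding = 7973684.2 / 33.6 = 237312 s.
Layer count = ceil(109 / 0.095) = 1148.
Z-hop total = 1148 × 2 = 2296 s.
Total = 237312 + 2296 = 239608 s = 66.56 hours.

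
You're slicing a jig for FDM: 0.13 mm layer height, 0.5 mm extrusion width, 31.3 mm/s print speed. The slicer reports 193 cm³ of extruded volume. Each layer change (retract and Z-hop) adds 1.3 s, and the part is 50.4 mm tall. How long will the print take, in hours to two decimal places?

26.49 hours

Extrusion cross-section: 0.13 × 0.5 → 0.065 mm².
Total extruded path = 193000/0.065 = 2969230.8 mm.
Extrusion time: 2969230.8 / 31.3 → 94863.6 s.
Number of layers: 50.4 / 0.13 → 388 (rounded up).
Layer-change overhead = 388 × 1.3, so 504.4 s.
Altogether 94863.6 + 504.4 = 95368 s, i.e. 26.49 hours.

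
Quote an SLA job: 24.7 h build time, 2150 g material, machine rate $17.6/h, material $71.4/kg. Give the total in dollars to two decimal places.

$588.23

Machine cost = 17.6 × 24.7 = $434.72.
Material cost: 71.4 × 2150/1000 → $153.51.
Job cost: 434.72 + 153.51 = $588.23.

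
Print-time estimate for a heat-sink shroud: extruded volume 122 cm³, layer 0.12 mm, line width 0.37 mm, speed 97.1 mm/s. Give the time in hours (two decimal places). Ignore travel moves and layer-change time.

Line area: 0.12 × 0.37 → 0.0444 mm².
Toolpath length = 122 cm³ / 0.0444 mm² = 122000 / 0.0444 = 2747747.7 mm.
Extrusion time = 2747747.7 / 97.1 = 28298.1 s.
That's 28298.1 s → 7.86 hours.

7.86 hours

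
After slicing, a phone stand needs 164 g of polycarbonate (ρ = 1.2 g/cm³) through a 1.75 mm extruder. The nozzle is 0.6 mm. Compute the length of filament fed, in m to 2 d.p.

Extruded volume: 164/1.2 = 136.6667 cm³ (136666.7 mm³).
A = π r² = π × 0.875² = 2.4053 mm².
Length = 136666.7 / 2.4053 = 56818.98 mm = 56.82 m.

56.82 m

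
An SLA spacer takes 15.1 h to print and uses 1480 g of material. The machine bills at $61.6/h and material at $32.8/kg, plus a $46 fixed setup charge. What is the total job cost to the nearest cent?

Machine cost: 61.6 × 15.1 → $930.16.
Feedstock cost = 32.8 × 1480/1000, so $48.544.
Adding setup: 930.16 + 48.544 + 46 → 1024.704 ≈ $1024.70.

$1024.70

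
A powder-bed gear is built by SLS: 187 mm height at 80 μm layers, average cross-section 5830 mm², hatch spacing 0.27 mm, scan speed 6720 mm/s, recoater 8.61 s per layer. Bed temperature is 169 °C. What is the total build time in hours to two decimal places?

Layers = ⌈187/0.08⌉ = 2338.
Scan path per layer: 5830 / 0.27 → 21592.6 mm.
Scan time per layer: 21592.6 / 6720 → 3.2132 s.
Time per layer = 3.2132 + 8.61, so 11.8232 s.
Build time = 2338 × 11.8232 = 27642.6416 s = 7.68 hours.

7.68 hours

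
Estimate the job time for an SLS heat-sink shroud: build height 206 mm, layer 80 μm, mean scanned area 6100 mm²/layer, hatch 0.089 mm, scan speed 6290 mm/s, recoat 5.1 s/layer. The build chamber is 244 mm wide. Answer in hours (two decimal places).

Number of layers: 206 / 0.08 → 2575 (rounded up).
Per-layer scan distance: 6100 / 0.089 → 68539.3 mm.
Scan time per layer = 68539.3 / 6290, so 10.8966 s.
Layer cycle = 10.8966 + 5.1, so 15.9966 s.
2575 layers × 15.9966 s/layer = 41191.245 s, i.e. 11.44 hours.

11.44 hours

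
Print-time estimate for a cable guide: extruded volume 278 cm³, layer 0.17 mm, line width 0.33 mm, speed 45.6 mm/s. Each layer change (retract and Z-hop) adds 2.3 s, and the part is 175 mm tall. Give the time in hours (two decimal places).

30.84 hours

Extrusion cross-section: 0.17 × 0.33 → 0.0561 mm².
Total extruded path = 278000/0.0561 = 4955436.7 mm.
Time extruding = 4955436.7 / 45.6, so 108671.9 s.
Layers = ⌈175/0.17⌉ = 1030.
Z-hop total = 1030 × 2.3 = 2369 s.
Altogether 108671.9 + 2369 = 111040.9 s, i.e. 30.84 hours.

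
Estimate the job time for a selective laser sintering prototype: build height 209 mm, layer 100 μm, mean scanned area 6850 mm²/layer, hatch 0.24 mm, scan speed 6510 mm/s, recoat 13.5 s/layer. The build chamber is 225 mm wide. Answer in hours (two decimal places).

Layers = ⌈209/0.1⌉ = 2090.
Per-layer scan distance = 6850 / 0.24, so 28541.7 mm.
Per-layer scan time = 28541.7 / 6510 = 4.3843 s.
Time per layer = 4.3843 + 13.5 = 17.8843 s.
Total: 2090 × 17.8843 s = 37378.187 s → 10.38 hours.

10.38 hours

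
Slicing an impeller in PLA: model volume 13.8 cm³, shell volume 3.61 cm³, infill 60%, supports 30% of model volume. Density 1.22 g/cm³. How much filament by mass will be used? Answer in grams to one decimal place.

Infill region = 13.8 − 3.61, so 10.19 cm³.
Infill volume = 0.60 × 10.19, so 6.114 cm³.
Support = 0.30 × 13.8, so 4.14 cm³.
Total extruded = 3.61 + 6.114 + 4.14 = 13.864 cm³.
Mass = 13.864 × 1.22, so 16.91408 g.

16.9 g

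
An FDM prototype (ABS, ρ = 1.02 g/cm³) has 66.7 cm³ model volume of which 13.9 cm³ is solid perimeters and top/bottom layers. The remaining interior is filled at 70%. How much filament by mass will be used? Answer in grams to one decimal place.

Infill region: 66.7 − 13.9 → 52.8 cm³.
Deposited infill = 0.70 × 52.8 = 36.96 cm³.
Total extruded = 13.9 + 36.96, so 50.86 cm³.
Mass = 50.86 × 1.02, so 51.8772 g.

51.9 g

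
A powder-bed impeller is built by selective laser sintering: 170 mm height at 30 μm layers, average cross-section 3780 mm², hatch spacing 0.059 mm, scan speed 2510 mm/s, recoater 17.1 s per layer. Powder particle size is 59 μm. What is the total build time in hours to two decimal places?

67.10 hours

Number of layers: 170 / 0.03 → 5667 (rounded up).
Hatch length per layer: 3780 / 0.059 → 64067.8 mm.
Per-layer scan time = 64067.8 / 2510, so 25.525 s.
Time per layer = 25.525 + 17.1 = 42.625 s.
5667 layers × 42.625 s/layer = 241555.875 s, i.e. 67.10 hours.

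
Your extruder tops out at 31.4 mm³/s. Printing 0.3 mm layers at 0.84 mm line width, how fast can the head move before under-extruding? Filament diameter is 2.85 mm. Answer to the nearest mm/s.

125 mm/s

A = 0.3 × 0.84 = 0.252 mm².
v_max = Q/A = 31.4/0.252 = 124.60 mm/s → 125 mm/s.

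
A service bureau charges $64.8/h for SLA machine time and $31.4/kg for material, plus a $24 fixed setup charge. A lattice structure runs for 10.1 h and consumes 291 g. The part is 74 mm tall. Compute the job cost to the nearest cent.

Machine cost = 64.8 × 10.1, so $654.48.
Feedstock cost = 31.4 × 291/1000 = $9.1374.
Adding setup: 654.48 + 9.1374 + 24 → 687.6174 ≈ $687.62.

$687.62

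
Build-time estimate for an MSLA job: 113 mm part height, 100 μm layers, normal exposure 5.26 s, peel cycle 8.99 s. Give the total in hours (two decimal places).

4.47 hours

Layers = ⌈113/0.1⌉ = 1130.
Per-layer time = 5.26 + 8.99, so 14.25 s.
Total = 1130 × 14.25 = 16102.5 s = 4.47 hours.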